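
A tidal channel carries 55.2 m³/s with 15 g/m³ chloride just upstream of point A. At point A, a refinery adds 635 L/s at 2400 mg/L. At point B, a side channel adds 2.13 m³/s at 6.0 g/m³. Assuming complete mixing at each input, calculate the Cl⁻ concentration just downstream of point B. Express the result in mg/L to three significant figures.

635 L/s = 0.635 m³/s.
After input A: C = (55.2·15 + 0.635·2400) / 55.84 = 42.12 mg/L.
After input B: C = (55.84·42.12 + 2.13·6) / 57.97 = 40.8 mg/L.

40.8 mg/L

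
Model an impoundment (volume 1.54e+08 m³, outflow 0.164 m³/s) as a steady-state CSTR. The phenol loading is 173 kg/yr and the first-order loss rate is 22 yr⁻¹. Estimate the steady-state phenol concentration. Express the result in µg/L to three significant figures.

Outflow Q = 0.164 m³/s × 3.156e+07 s/yr = 5.175e+06 m³/yr.
Steady-state CSTR mass balance: W = Q·C + k·V·C, so C = W/(Q + kV).
Q + kV = 5.175e+06 + 22·1.54e+08 = 3.393e+09 m³/yr.
C = 173/3.393e+09 = 5.098e-08 kg/m³ = 5.098e-05 mg/L = 0.05098 µg/L.

0.0510 µg/L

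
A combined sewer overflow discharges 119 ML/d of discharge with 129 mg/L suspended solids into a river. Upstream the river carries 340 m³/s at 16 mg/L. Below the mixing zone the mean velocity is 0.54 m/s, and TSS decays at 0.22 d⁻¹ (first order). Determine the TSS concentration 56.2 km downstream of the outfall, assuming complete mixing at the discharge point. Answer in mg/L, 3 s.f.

119 ML/d = 1.377 m³/s.
After complete mixing, C₀ = (1.377·129 + 340·16) / 341.4 = 16.46 mg/L.
Travel time t = 5.62e+04 m / 0.54 m/s = 1.041e+05 s = 1.205 d.
C = 16.46·exp(−0.22·1.205) = 16.46·0.7672 = 12.63 mg/L.

12.6 mg/L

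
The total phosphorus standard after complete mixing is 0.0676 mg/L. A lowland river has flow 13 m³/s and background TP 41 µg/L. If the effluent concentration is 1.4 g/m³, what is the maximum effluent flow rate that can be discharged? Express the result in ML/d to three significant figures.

22.4 ML/d

41 µg/L = 0.041 mg/L.
Mass balance at complete mixing: C_std·(Q_w + Q_r) = Q_w·C_e + Q_r·C_b.
Rearranging, Q_w = Q_r·(C_std − C_b)/(C_e − C_std) = 13·(0.0676 − 0.041) / (1.4 − 0.0676) = 0.2595 m³/s.
= 22.42 ML/d.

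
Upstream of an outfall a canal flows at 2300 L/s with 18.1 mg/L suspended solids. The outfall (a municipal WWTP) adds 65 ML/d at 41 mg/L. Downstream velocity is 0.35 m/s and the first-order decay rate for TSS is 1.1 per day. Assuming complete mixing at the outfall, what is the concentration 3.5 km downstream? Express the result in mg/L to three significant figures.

65 ML/d = 0.7523 m³/s.
2300 L/s = 2.3 m³/s.
After complete mixing, C₀ = (0.7523·41 + 2.3·18.1) / 3.052 = 23.74 mg/L.
Travel time t = 3500 m / 0.35 m/s = 1e+04 s = 0.1157 d.
C = 23.74·exp(−1.1·0.1157) = 23.74·0.8805 = 20.91 mg/L.

20.9 mg/L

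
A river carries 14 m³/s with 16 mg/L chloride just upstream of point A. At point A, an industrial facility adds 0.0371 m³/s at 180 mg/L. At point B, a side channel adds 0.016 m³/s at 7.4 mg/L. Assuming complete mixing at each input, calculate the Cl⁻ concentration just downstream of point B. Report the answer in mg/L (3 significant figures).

16.4 mg/L

After input A: C = (14·16 + 0.0371·180) / 14.04 = 16.43 mg/L.
After input B: C = (14.04·16.43 + 0.016·7.4) / 14.05 = 16.42 mg/L.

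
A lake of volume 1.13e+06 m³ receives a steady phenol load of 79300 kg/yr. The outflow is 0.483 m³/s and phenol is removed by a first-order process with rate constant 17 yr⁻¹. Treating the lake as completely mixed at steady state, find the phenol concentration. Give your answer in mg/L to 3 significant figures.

2.30 mg/L

Outflow Q = 0.483 m³/s × 3.156e+07 s/yr = 1.524e+07 m³/yr.
Steady-state CSTR mass balance: W = Q·C + k·V·C, so C = W/(Q + kV).
Q + kV = 1.524e+07 + 17·1.13e+06 = 3.445e+07 m³/yr.
C = 79300/3.445e+07 = 0.002302 kg/m³ = 2.302 mg/L.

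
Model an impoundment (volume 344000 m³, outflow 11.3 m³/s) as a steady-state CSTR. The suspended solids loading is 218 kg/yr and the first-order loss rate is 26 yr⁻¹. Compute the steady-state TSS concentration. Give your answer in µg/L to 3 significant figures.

0.596 µg/L

Outflow Q = 11.3 m³/s × 3.156e+07 s/yr = 3.566e+08 m³/yr.
Steady-state CSTR mass balance: W = Q·C + k·V·C, so C = W/(Q + kV).
Q + kV = 3.566e+08 + 26·344000 = 3.655e+08 m³/yr.
C = 218/3.655e+08 = 5.964e-07 kg/m³ = 0.0005964 mg/L = 0.5964 µg/L.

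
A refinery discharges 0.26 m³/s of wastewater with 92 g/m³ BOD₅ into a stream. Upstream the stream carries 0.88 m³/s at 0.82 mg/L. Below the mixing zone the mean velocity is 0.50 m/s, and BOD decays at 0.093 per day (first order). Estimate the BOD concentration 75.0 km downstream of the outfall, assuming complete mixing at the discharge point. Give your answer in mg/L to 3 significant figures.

After complete mixing, C₀ = (0.26·92 + 0.88·0.82) / 1.14 = 21.62 mg/L.
Travel time t = 7.5e+04 m / 0.50 m/s = 1.5e+05 s = 1.736 d.
C = 21.62·exp(−0.093·1.736) = 21.62·0.8509 = 18.39 mg/L.

18.4 mg/L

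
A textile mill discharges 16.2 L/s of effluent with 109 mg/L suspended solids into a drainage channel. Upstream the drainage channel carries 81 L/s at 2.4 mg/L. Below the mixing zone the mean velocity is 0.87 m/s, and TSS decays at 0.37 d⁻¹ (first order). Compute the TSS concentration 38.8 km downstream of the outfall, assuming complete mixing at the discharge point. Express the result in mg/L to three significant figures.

16.7 mg/L

16.2 L/s = 0.0162 m³/s.
81 L/s = 0.081 m³/s.
After complete mixing, C₀ = (0.0162·109 + 0.081·2.4) / 0.0972 = 20.17 mg/L.
Travel time t = 3.88e+04 m / 0.87 m/s = 4.46e+04 s = 0.5162 d.
C = 20.17·exp(−0.37·0.5162) = 20.17·0.8261 = 16.66 mg/L.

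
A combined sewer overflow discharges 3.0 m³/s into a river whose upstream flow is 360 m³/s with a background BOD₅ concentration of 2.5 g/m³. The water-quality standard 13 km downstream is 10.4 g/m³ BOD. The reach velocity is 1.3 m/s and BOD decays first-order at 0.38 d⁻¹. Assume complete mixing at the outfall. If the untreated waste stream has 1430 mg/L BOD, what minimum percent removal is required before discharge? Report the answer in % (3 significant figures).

29.0 %

Travel time to the compliance point: t = 1.3e+04/1.3 = 1e+04 s = 0.1157 d; decay factor exp(−0.38·0.1157) = 0.957.
So the concentration just after mixing may be at most 10.4/0.957 = 10.87 mg/L.
Mass balance: 10.87·363 = 3·Cₑ + 360·2.5.
Cₑ = (3945 − 900) / 3 = 1015 mg/L.
Required removal = 1 − 1015/1430 = 29.02 %.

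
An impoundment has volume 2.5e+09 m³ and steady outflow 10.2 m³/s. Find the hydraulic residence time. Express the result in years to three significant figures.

Q = 10.2 m³/s × 3.156e+07 s/yr = 3.219e+08 m³/yr.
Hydraulic residence time τ = V/Q = 2.5e+09/3.219e+08 = 7.767 yr.

7.77 yr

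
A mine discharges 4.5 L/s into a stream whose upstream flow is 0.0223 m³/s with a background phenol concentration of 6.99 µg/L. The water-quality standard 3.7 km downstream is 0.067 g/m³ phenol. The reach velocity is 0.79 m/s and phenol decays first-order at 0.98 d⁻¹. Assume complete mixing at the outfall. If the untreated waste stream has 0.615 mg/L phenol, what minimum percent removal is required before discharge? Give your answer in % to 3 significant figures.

4.5 L/s = 0.0045 m³/s.
6.99 µg/L = 0.00699 mg/L.
Travel time to the compliance point: t = 3700/0.79 = 4684 s = 0.05421 d; decay factor exp(−0.98·0.05421) = 0.9483.
So the concentration just after mixing may be at most 0.067/0.9483 = 0.07066 mg/L.
Mass balance: 0.07066·0.0268 = 0.0045·Cₑ + 0.0223·0.00699.
Cₑ = (0.001894 − 0.0001559) / 0.0045 = 0.3862 mg/L.
Required removal = 1 − 0.3862/0.615 = 37.21 %.

37.2 %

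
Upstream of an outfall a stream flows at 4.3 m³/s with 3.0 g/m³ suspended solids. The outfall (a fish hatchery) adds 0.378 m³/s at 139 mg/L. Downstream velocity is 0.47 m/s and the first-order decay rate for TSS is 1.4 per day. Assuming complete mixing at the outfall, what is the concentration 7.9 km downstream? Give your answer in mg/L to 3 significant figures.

After complete mixing, C₀ = (0.378·139 + 4.3·3) / 4.678 = 13.99 mg/L.
Travel time t = 7900 m / 0.47 m/s = 1.681e+04 s = 0.1945 d.
C = 13.99·exp(−1.4·0.1945) = 13.99·0.7616 = 10.65 mg/L.

10.7 mg/L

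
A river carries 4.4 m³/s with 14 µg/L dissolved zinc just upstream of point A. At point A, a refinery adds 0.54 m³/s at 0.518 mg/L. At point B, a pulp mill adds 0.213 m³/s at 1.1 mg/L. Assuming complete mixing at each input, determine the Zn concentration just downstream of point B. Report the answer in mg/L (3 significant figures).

14 µg/L = 0.014 mg/L.
After input A: C = (4.4·0.014 + 0.54·0.518) / 4.94 = 0.06909 mg/L.
After input B: C = (4.94·0.06909 + 0.213·1.1) / 5.153 = 0.1117 mg/L.

0.112 mg/L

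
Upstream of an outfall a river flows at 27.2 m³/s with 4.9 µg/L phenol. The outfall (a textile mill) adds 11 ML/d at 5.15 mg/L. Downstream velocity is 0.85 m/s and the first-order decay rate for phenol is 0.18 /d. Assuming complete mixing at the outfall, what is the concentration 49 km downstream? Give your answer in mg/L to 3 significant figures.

0.0256 mg/L

11 ML/d = 0.1273 m³/s.
4.9 µg/L = 0.0049 mg/L.
After complete mixing, C₀ = (0.1273·5.15 + 27.2·0.0049) / 27.33 = 0.02887 mg/L.
Travel time t = 4.9e+04 m / 0.85 m/s = 5.765e+04 s = 0.6672 d.
C = 0.02887·exp(−0.18·0.6672) = 0.02887·0.8868 = 0.0256 mg/L.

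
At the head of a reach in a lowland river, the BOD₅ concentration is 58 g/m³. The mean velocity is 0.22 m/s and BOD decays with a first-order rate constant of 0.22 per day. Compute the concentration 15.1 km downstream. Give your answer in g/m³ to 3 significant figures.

48.7 g/m³

Travel time t = 15.1 km / 0.22 m/s = 1.51e+04/0.22 = 6.864e+04 s = 0.7944 d.
First-order decay: C = 58·exp(−0.22·0.7944) = 58·0.8397 = 48.7 g/m³.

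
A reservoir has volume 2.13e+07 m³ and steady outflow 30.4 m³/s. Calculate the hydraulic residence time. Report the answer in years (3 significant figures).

0.0222 yr

Q = 30.4 m³/s × 3.156e+07 s/yr = 9.594e+08 m³/yr.
Hydraulic residence time τ = V/Q = 2.13e+07/9.594e+08 = 0.0222 yr.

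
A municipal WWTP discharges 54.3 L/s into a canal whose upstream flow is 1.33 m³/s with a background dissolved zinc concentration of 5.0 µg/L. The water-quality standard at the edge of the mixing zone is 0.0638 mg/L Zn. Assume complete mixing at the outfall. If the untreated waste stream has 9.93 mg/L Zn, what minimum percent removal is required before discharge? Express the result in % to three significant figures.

54.3 L/s = 0.0543 m³/s.
5.0 µg/L = 0.005 mg/L.
Mass balance: 0.0638·1.384 = 0.0543·Cₑ + 1.33·0.005.
Cₑ = (0.08832 − 0.00665) / 0.0543 = 1.504 mg/L.
Required removal = 1 − 1.504/9.93 = 84.85 %.

84.9 %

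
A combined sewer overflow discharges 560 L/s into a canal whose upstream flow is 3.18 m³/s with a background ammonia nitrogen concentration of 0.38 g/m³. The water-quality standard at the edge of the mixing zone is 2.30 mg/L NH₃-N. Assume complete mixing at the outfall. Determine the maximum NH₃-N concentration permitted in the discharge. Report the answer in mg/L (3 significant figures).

560 L/s = 0.56 m³/s.
Mass balance: 2.3·3.74 = 0.56·Cₑ + 3.18·0.38.
Cₑ = (8.602 − 1.208) / 0.56 = 13.2 mg/L.

13.2 mg/L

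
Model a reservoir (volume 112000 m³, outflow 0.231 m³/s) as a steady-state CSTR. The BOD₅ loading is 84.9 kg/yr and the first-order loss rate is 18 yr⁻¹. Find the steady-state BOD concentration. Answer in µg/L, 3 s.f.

Outflow Q = 0.231 m³/s × 3.156e+07 s/yr = 7.29e+06 m³/yr.
Steady-state CSTR mass balance: W = Q·C + k·V·C, so C = W/(Q + kV).
Q + kV = 7.29e+06 + 18·112000 = 9.306e+06 m³/yr.
C = 84.9/9.306e+06 = 9.123e-06 kg/m³ = 0.009123 mg/L = 9.123 µg/L.

9.12 µg/L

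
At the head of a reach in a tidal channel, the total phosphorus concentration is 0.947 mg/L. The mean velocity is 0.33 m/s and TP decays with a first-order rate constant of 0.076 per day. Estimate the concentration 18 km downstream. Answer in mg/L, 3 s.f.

Travel time t = 18 km / 0.33 m/s = 1.8e+04/0.33 = 5.455e+04 s = 0.6313 d.
First-order decay: C = 0.947·exp(−0.076·0.6313) = 0.947·0.9532 = 0.9026 mg/L.

0.903 mg/L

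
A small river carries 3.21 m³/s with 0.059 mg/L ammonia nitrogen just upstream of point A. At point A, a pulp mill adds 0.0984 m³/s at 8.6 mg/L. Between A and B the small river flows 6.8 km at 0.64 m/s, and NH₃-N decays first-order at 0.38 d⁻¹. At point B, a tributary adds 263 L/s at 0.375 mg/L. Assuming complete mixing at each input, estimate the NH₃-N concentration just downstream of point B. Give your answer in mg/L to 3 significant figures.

After input A: C = (3.21·0.059 + 0.0984·8.6) / 3.308 = 0.313 mg/L.
Over the 6.8 km reach to input B (t = 1.062e+04 s = 0.123 d), decay gives C = 0.313·exp(−0.38·0.123) = 0.2987 mg/L.
263 L/s = 0.263 m³/s.
After input B: C = (3.308·0.2987 + 0.263·0.375) / 3.571 = 0.3044 mg/L.

0.304 mg/L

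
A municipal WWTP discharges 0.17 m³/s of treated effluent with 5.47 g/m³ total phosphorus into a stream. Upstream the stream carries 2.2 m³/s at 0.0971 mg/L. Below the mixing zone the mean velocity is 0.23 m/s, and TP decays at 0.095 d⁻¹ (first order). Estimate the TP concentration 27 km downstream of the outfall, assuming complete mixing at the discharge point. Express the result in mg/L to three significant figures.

After complete mixing, C₀ = (0.17·5.47 + 2.2·0.0971) / 2.37 = 0.4825 mg/L.
Travel time t = 2.7e+04 m / 0.23 m/s = 1.174e+05 s = 1.359 d.
C = 0.4825·exp(−0.095·1.359) = 0.4825·0.8789 = 0.4241 mg/L.

0.424 mg/L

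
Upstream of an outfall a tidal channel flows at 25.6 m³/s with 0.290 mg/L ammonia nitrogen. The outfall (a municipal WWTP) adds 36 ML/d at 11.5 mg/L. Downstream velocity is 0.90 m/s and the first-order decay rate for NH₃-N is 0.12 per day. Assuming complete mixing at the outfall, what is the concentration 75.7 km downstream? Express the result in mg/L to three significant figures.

0.418 mg/L

36 ML/d = 0.4167 m³/s.
After complete mixing, C₀ = (0.4167·11.5 + 25.6·0.29) / 26.02 = 0.4695 mg/L.
Travel time t = 7.57e+04 m / 0.90 m/s = 8.411e+04 s = 0.9735 d.
C = 0.4695·exp(−0.12·0.9735) = 0.4695·0.8897 = 0.4178 mg/L.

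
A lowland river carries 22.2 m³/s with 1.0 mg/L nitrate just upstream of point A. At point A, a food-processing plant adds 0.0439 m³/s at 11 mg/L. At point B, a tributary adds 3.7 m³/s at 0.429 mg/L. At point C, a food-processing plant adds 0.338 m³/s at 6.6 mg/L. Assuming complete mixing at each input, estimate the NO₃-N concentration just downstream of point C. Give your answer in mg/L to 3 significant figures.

After input A: C = (22.2·1 + 0.0439·11) / 22.24 = 1.02 mg/L.
After input B: C = (22.24·1.02 + 3.7·0.429) / 25.94 = 0.9355 mg/L.
After input C: C = (25.94·0.9355 + 0.338·6.6) / 26.28 = 1.008 mg/L.

1.01 mg/L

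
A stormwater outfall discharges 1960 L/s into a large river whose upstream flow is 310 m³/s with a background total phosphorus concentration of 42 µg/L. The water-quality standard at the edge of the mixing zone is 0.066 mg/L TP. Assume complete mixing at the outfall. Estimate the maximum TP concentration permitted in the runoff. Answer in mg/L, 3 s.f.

1960 L/s = 1.96 m³/s.
42 µg/L = 0.042 mg/L.
Mass balance: 0.066·312 = 1.96·Cₑ + 310·0.042.
Cₑ = (20.59 − 13.02) / 1.96 = 3.862 mg/L.

3.86 mg/L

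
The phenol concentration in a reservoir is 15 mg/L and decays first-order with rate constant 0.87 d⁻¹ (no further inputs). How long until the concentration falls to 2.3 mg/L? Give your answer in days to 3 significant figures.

t = ln(C₀/C)/k = ln(15/2.3)/0.87 = 1.875/0.87 = 2.155 d.

2.16 d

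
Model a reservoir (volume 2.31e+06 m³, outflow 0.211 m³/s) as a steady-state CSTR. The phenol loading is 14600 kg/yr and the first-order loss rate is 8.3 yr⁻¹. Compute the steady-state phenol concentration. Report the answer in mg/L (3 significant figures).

0.565 mg/L

Outflow Q = 0.211 m³/s × 3.156e+07 s/yr = 6.659e+06 m³/yr.
Steady-state CSTR mass balance: W = Q·C + k·V·C, so C = W/(Q + kV).
Q + kV = 6.659e+06 + 8.3·2.31e+06 = 2.583e+07 m³/yr.
C = 14600/2.583e+07 = 0.0005652 kg/m³ = 0.5652 mg/L.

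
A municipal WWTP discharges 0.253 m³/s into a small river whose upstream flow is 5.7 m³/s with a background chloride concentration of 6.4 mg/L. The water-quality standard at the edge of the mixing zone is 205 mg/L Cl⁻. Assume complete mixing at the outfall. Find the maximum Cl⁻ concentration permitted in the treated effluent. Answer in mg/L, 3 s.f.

Mass balance: 205·5.953 = 0.253·Cₑ + 5.7·6.4.
Cₑ = (1220 − 36.48) / 0.253 = 4679 mg/L.

4680 mg/L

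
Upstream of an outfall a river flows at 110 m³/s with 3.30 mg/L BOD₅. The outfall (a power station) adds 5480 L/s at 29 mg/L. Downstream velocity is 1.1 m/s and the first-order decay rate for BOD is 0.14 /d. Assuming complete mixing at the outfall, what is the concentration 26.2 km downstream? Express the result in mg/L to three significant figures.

4.35 mg/L

5480 L/s = 5.48 m³/s.
After complete mixing, C₀ = (5.48·29 + 110·3.3) / 115.5 = 4.52 mg/L.
Travel time t = 2.62e+04 m / 1.1 m/s = 2.382e+04 s = 0.2757 d.
C = 4.52·exp(−0.14·0.2757) = 4.52·0.9621 = 4.348 mg/L.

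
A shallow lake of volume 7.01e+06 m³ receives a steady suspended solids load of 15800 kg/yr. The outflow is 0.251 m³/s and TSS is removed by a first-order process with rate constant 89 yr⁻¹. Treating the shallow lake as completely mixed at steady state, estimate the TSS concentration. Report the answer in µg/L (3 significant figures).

25.0 µg/L

Outflow Q = 0.251 m³/s × 3.156e+07 s/yr = 7.921e+06 m³/yr.
Steady-state CSTR mass balance: W = Q·C + k·V·C, so C = W/(Q + kV).
Q + kV = 7.921e+06 + 89·7.01e+06 = 6.318e+08 m³/yr.
C = 15800/6.318e+08 = 2.501e-05 kg/m³ = 0.02501 mg/L = 25.01 µg/L.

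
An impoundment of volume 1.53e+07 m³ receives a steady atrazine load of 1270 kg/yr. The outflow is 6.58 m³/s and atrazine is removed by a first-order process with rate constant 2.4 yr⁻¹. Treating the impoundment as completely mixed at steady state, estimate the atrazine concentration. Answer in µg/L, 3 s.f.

5.20 µg/L

Outflow Q = 6.58 m³/s × 3.156e+07 s/yr = 2.076e+08 m³/yr.
Steady-state CSTR mass balance: W = Q·C + k·V·C, so C = W/(Q + kV).
Q + kV = 2.076e+08 + 2.4·1.53e+07 = 2.444e+08 m³/yr.
C = 1270/2.444e+08 = 5.197e-06 kg/m³ = 0.005197 mg/L = 5.197 µg/L.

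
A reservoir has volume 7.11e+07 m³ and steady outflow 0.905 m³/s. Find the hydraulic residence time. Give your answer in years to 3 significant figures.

2.49 yr

Q = 0.905 m³/s × 3.156e+07 s/yr = 2.856e+07 m³/yr.
Hydraulic residence time τ = V/Q = 7.11e+07/2.856e+07 = 2.49 yr.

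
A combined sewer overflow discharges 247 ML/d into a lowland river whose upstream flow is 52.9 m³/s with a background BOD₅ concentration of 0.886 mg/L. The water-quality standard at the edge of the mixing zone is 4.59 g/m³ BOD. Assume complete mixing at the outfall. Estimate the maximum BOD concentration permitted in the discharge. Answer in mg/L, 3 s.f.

73.1 mg/L

247 ML/d = 2.859 m³/s.
Mass balance: 4.59·55.76 = 2.859·Cₑ + 52.9·0.886.
Cₑ = (255.9 − 46.87) / 2.859 = 73.13 mg/L.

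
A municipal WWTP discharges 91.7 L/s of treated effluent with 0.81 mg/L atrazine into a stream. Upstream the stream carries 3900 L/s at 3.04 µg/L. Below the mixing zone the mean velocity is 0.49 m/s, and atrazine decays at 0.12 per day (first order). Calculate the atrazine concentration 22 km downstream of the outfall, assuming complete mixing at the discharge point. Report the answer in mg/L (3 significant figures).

0.0203 mg/L

91.7 L/s = 0.0917 m³/s.
3900 L/s = 3.9 m³/s.
3.04 µg/L = 0.00304 mg/L.
After complete mixing, C₀ = (0.0917·0.81 + 3.9·0.00304) / 3.992 = 0.02158 mg/L.
Travel time t = 2.2e+04 m / 0.49 m/s = 4.49e+04 s = 0.5197 d.
C = 0.02158·exp(−0.12·0.5197) = 0.02158·0.9395 = 0.02027 mg/L.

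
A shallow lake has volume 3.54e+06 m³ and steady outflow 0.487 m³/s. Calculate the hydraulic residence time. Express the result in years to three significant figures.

Q = 0.487 m³/s × 3.156e+07 s/yr = 1.537e+07 m³/yr.
Hydraulic residence time τ = V/Q = 3.54e+06/1.537e+07 = 0.2303 yr.

0.230 yr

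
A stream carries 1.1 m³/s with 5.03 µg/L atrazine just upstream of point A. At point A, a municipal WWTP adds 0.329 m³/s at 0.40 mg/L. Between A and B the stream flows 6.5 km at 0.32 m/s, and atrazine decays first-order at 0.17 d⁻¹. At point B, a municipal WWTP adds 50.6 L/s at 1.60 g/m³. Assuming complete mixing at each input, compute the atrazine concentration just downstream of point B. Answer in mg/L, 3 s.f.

0.144 mg/L

5.03 µg/L = 0.00503 mg/L.
After input A: C = (1.1·0.00503 + 0.329·0.4) / 1.429 = 0.09596 mg/L.
Over the 6.5 km reach to input B (t = 2.031e+04 s = 0.2351 d), decay gives C = 0.09596·exp(−0.17·0.2351) = 0.0922 mg/L.
50.6 L/s = 0.0506 m³/s.
After input B: C = (1.429·0.0922 + 0.0506·1.6) / 1.48 = 0.1438 mg/L.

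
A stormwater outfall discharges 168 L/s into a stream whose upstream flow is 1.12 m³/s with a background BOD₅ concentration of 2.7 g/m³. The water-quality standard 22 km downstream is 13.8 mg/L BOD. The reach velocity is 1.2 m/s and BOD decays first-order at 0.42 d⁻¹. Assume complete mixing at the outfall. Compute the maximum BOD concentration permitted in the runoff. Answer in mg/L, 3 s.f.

97.7 mg/L

168 L/s = 0.168 m³/s.
Travel time to the compliance point: t = 2.2e+04/1.2 = 1.833e+04 s = 0.2122 d; decay factor exp(−0.42·0.2122) = 0.9147.
So the concentration just after mixing may be at most 13.8/0.9147 = 15.09 mg/L.
Mass balance: 15.09·1.288 = 0.168·Cₑ + 1.12·2.7.
Cₑ = (19.43 − 3.024) / 0.168 = 97.66 mg/L.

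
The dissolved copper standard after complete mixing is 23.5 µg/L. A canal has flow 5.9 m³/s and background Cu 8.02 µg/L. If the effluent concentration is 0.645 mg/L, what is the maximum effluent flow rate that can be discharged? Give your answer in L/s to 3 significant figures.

8.02 µg/L = 0.00802 mg/L.
23.5 µg/L = 0.0235 mg/L.
Mass balance at complete mixing: C_std·(Q_w + Q_r) = Q_w·C_e + Q_r·C_b.
Rearranging, Q_w = Q_r·(C_std − C_b)/(C_e − C_std) = 5.9·(0.0235 − 0.00802) / (0.645 − 0.0235) = 0.147 m³/s.
= 147 L/s.

147 L/s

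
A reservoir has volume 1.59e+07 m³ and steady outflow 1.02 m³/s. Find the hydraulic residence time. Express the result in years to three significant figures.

Q = 1.02 m³/s × 3.156e+07 s/yr = 3.219e+07 m³/yr.
Hydraulic residence time τ = V/Q = 1.59e+07/3.219e+07 = 0.494 yr.

0.494 yr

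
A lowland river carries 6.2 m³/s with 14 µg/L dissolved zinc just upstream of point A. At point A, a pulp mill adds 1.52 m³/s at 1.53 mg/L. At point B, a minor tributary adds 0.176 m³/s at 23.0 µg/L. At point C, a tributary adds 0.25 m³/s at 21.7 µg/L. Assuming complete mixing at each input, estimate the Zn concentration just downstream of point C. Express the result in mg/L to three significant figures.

14 µg/L = 0.014 mg/L.
After input A: C = (6.2·0.014 + 1.52·1.53) / 7.72 = 0.3125 mg/L.
23.0 µg/L = 0.023 mg/L.
After input B: C = (7.72·0.3125 + 0.176·0.023) / 7.896 = 0.306 mg/L.
21.7 µg/L = 0.0217 mg/L.
After input C: C = (7.896·0.306 + 0.25·0.0217) / 8.146 = 0.2973 mg/L.

0.297 mg/L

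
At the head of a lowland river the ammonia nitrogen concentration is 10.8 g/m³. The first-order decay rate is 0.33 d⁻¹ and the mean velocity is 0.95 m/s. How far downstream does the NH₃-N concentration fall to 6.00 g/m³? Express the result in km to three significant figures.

From C = C₀·e^(−kt), t = ln(C₀/C)/k = ln(10.8/6.00)/0.33 = 0.5878/0.33 = 1.781 d.
Distance = v·t = 0.95 m/s × 1.539e+05 s = 1.462e+05 m = 146.2 km.

146 km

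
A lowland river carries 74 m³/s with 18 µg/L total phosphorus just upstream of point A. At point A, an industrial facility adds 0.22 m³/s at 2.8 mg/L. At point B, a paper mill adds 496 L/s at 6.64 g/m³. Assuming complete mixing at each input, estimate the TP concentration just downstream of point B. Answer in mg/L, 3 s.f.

0.0702 mg/L

18 µg/L = 0.018 mg/L.
After input A: C = (74·0.018 + 0.22·2.8) / 74.22 = 0.02625 mg/L.
496 L/s = 0.496 m³/s.
After input B: C = (74.22·0.02625 + 0.496·6.64) / 74.72 = 0.07015 mg/L.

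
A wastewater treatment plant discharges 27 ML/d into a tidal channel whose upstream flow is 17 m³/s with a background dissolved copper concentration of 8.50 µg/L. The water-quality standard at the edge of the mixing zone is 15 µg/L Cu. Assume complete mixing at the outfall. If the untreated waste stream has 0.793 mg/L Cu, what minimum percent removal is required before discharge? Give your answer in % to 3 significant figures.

27 ML/d = 0.3125 m³/s.
8.50 µg/L = 0.0085 mg/L.
15 µg/L = 0.015 mg/L.
Mass balance: 0.015·17.31 = 0.3125·Cₑ + 17·0.0085.
Cₑ = (0.2597 − 0.1445) / 0.3125 = 0.3686 mg/L.
Required removal = 1 − 0.3686/0.793 = 53.52 %.

53.5 %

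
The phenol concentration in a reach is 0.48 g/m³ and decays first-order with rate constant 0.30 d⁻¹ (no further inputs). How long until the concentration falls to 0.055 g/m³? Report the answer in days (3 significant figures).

t = ln(C₀/C)/k = ln(0.48/0.055)/0.30 = 2.166/0.30 = 7.222 d.

7.22 d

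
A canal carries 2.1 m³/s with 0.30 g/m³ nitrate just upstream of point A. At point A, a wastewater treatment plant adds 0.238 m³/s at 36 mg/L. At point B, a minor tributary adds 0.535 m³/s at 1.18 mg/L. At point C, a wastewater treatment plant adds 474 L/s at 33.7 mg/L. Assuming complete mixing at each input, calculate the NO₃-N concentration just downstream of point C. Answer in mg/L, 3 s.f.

After input A: C = (2.1·0.3 + 0.238·36) / 2.338 = 3.934 mg/L.
After input B: C = (2.338·3.934 + 0.535·1.18) / 2.873 = 3.421 mg/L.
474 L/s = 0.474 m³/s.
After input C: C = (2.873·3.421 + 0.474·33.7) / 3.347 = 7.709 mg/L.

7.71 mg/L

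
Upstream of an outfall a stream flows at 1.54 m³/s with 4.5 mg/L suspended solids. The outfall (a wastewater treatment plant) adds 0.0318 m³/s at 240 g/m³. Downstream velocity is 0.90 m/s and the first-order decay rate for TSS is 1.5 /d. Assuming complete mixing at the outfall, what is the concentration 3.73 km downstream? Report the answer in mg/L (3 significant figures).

8.62 mg/L

After complete mixing, C₀ = (0.0318·240 + 1.54·4.5) / 1.572 = 9.265 mg/L.
Travel time t = 3730 m / 0.90 m/s = 4144 s = 0.04797 d.
C = 9.265·exp(−1.5·0.04797) = 9.265·0.9306 = 8.621 mg/L.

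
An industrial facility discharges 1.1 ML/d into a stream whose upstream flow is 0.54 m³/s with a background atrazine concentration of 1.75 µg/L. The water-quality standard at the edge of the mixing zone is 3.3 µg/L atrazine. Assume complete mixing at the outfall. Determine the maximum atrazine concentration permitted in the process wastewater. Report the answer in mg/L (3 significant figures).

0.0690 mg/L

1.1 ML/d = 0.01273 m³/s.
1.75 µg/L = 0.00175 mg/L.
3.3 µg/L = 0.0033 mg/L.
Mass balance: 0.0033·0.5527 = 0.01273·Cₑ + 0.54·0.00175.
Cₑ = (0.001824 − 0.000945) / 0.01273 = 0.06904 mg/L.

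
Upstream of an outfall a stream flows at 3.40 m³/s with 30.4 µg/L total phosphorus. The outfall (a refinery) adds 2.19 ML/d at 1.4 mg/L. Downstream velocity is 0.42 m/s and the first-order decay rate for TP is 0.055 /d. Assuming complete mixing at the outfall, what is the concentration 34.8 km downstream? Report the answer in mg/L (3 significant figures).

2.19 ML/d = 0.02535 m³/s.
30.4 µg/L = 0.0304 mg/L.
After complete mixing, C₀ = (0.02535·1.4 + 3.4·0.0304) / 3.425 = 0.04053 mg/L.
Travel time t = 3.48e+04 m / 0.42 m/s = 8.286e+04 s = 0.959 d.
C = 0.04053·exp(−0.055·0.959) = 0.04053·0.9486 = 0.03845 mg/L.

0.0385 mg/L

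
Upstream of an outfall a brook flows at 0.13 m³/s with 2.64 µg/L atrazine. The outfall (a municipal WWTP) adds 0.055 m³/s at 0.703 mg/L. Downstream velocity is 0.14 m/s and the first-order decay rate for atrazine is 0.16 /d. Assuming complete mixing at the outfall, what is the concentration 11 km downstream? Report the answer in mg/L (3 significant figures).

0.182 mg/L

2.64 µg/L = 0.00264 mg/L.
After complete mixing, C₀ = (0.055·0.703 + 0.13·0.00264) / 0.185 = 0.2109 mg/L.
Travel time t = 1.1e+04 m / 0.14 m/s = 7.857e+04 s = 0.9094 d.
C = 0.2109·exp(−0.16·0.9094) = 0.2109·0.8646 = 0.1823 mg/L.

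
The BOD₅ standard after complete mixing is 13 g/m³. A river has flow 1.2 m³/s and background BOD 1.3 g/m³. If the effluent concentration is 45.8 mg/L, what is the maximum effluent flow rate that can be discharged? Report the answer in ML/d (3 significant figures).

37.0 ML/d

Mass balance at complete mixing: C_std·(Q_w + Q_r) = Q_w·C_e + Q_r·C_b.
Rearranging, Q_w = Q_r·(C_std − C_b)/(C_e − C_std) = 1.2·(13 − 1.3) / (45.8 − 13) = 0.428 m³/s.
= 36.98 ML/d.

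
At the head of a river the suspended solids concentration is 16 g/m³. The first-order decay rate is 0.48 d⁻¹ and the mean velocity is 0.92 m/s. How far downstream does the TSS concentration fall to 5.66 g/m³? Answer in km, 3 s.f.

From C = C₀·e^(−kt), t = ln(C₀/C)/k = ln(16/5.66)/0.48 = 1.039/0.48 = 2.165 d.
Distance = v·t = 0.92 m/s × 1.87e+05 s = 1.721e+05 m = 172.1 km.

172 km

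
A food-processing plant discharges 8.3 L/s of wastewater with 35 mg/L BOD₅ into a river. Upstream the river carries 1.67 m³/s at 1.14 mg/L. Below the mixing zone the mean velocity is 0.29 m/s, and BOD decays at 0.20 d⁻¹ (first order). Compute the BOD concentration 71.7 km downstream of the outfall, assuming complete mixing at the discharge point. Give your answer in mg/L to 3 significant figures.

0.738 mg/L

8.3 L/s = 0.0083 m³/s.
After complete mixing, C₀ = (0.0083·35 + 1.67·1.14) / 1.678 = 1.307 mg/L.
Travel time t = 7.17e+04 m / 0.29 m/s = 2.472e+05 s = 2.862 d.
C = 1.307·exp(−0.20·2.862) = 1.307·0.5642 = 0.7377 mg/L.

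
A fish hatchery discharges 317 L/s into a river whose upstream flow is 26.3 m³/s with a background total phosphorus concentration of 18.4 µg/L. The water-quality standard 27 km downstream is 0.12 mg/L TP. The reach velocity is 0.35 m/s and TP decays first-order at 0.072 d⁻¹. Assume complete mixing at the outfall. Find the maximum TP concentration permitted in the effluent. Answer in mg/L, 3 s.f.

9.22 mg/L

317 L/s = 0.317 m³/s.
18.4 µg/L = 0.0184 mg/L.
Travel time to the compliance point: t = 2.7e+04/0.35 = 7.714e+04 s = 0.8929 d; decay factor exp(−0.072·0.8929) = 0.9377.
So the concentration just after mixing may be at most 0.12/0.9377 = 0.128 mg/L.
Mass balance: 0.128·26.62 = 0.317·Cₑ + 26.3·0.0184.
Cₑ = (3.406 − 0.4839) / 0.317 = 9.218 mg/L.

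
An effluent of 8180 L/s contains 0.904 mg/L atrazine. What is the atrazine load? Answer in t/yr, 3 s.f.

8180 L/s = 8.18 m³/s.
Mass flux = Q·C = 8.18 m³/s × 0.904 g/m³ = 7.395 g/s.
= 7.395 g/s × 31.56 = 233.4 t/yr.

233 t/yr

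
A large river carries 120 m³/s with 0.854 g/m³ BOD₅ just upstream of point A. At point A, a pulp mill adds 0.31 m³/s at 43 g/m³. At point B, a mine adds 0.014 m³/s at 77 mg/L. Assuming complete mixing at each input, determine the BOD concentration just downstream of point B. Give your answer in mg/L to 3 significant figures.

After input A: C = (120·0.854 + 0.31·43) / 120.3 = 0.9626 mg/L.
After input B: C = (120.3·0.9626 + 0.014·77) / 120.3 = 0.9714 mg/L.

0.971 mg/L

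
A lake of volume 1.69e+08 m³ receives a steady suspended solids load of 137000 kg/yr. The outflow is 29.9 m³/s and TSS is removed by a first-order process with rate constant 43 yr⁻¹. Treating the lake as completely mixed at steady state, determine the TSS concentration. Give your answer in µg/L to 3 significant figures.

16.7 µg/L

Outflow Q = 29.9 m³/s × 3.156e+07 s/yr = 9.436e+08 m³/yr.
Steady-state CSTR mass balance: W = Q·C + k·V·C, so C = W/(Q + kV).
Q + kV = 9.436e+08 + 43·1.69e+08 = 8.211e+09 m³/yr.
C = 137000/8.211e+09 = 1.669e-05 kg/m³ = 0.01669 mg/L = 16.69 µg/L.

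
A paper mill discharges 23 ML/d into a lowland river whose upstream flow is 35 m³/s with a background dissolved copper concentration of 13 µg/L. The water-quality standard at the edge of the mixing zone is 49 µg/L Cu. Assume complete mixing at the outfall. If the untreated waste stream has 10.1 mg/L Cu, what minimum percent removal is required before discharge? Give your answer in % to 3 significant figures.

52.7 %

23 ML/d = 0.2662 m³/s.
13 µg/L = 0.013 mg/L.
49 µg/L = 0.049 mg/L.
Mass balance: 0.049·35.27 = 0.2662·Cₑ + 35·0.013.
Cₑ = (1.728 − 0.455) / 0.2662 = 4.782 mg/L.
Required removal = 1 − 4.782/10.1 = 52.65 %.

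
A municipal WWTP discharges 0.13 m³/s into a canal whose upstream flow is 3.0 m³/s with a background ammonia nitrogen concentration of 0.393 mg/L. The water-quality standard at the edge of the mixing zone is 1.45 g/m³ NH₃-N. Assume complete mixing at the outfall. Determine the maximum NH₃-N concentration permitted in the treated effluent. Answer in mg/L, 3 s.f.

Mass balance: 1.45·3.13 = 0.13·Cₑ + 3·0.393.
Cₑ = (4.538 − 1.179) / 0.13 = 25.84 mg/L.

25.8 mg/L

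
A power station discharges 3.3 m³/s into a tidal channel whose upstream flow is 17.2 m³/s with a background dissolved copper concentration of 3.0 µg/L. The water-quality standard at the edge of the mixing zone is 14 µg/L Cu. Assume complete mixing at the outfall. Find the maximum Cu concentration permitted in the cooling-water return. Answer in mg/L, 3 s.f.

3.0 µg/L = 0.003 mg/L.
14 µg/L = 0.014 mg/L.
Mass balance: 0.014·20.5 = 3.3·Cₑ + 17.2·0.003.
Cₑ = (0.287 − 0.0516) / 3.3 = 0.07133 mg/L.

0.0713 mg/L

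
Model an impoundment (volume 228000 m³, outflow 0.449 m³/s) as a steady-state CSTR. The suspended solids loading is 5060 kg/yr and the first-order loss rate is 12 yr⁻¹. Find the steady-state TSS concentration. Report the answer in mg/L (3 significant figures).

Outflow Q = 0.449 m³/s × 3.156e+07 s/yr = 1.417e+07 m³/yr.
Steady-state CSTR mass balance: W = Q·C + k·V·C, so C = W/(Q + kV).
Q + kV = 1.417e+07 + 12·228000 = 1.691e+07 m³/yr.
C = 5060/1.691e+07 = 0.0002993 kg/m³ = 0.2993 mg/L.

0.299 mg/L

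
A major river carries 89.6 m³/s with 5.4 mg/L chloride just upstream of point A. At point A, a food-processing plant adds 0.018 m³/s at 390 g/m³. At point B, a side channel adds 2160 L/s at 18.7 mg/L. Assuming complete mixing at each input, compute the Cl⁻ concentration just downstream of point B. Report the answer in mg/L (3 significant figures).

5.79 mg/L

After input A: C = (89.6·5.4 + 0.018·390) / 89.62 = 5.477 mg/L.
2160 L/s = 2.16 m³/s.
After input B: C = (89.62·5.477 + 2.16·18.7) / 91.78 = 5.788 mg/L.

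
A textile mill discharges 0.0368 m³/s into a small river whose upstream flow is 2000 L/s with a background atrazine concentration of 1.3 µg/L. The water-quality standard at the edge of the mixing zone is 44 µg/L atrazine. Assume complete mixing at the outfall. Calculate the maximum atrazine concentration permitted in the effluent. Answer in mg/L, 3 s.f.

2.36 mg/L

2000 L/s = 2 m³/s.
1.3 µg/L = 0.0013 mg/L.
44 µg/L = 0.044 mg/L.
Mass balance: 0.044·2.037 = 0.0368·Cₑ + 2·0.0013.
Cₑ = (0.08962 − 0.0026) / 0.0368 = 2.365 mg/L.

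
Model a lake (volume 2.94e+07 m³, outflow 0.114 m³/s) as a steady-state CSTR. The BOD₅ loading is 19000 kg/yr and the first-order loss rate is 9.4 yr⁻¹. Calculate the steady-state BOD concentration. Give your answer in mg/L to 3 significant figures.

Outflow Q = 0.114 m³/s × 3.156e+07 s/yr = 3.598e+06 m³/yr.
Steady-state CSTR mass balance: W = Q·C + k·V·C, so C = W/(Q + kV).
Q + kV = 3.598e+06 + 9.4·2.94e+07 = 2.8e+08 m³/yr.
C = 19000/2.8e+08 = 6.787e-05 kg/m³ = 0.06787 mg/L.

0.0679 mg/L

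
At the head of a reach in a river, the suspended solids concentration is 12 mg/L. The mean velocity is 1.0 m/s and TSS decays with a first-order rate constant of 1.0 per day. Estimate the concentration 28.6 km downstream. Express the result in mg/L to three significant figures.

8.62 mg/L

Travel time t = 28.6 km / 1.0 m/s = 2.86e+04/1.0 = 2.86e+04 s = 0.331 d.
First-order decay: C = 12·exp(−1.0·0.331) = 12·0.7182 = 8.618 mg/L.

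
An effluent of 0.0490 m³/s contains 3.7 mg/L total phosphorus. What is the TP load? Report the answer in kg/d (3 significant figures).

15.7 kg/d

Mass flux = Q·C = 0.049 m³/s × 3.7 g/m³ = 0.1813 g/s.
= 0.1813 g/s × 86.4 = 15.66 kg/d.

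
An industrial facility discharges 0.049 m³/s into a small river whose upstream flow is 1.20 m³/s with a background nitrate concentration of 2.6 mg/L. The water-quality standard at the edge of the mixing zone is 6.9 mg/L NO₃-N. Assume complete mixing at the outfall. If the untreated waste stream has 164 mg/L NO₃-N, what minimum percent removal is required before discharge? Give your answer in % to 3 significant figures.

31.6 %

Mass balance: 6.9·1.249 = 0.049·Cₑ + 1.2·2.6.
Cₑ = (8.618 − 3.12) / 0.049 = 112.2 mg/L.
Required removal = 1 − 112.2/164 = 31.58 %.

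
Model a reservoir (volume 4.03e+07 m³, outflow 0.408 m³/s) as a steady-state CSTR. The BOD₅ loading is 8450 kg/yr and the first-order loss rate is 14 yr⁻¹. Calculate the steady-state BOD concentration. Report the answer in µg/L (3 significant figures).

14.6 µg/L

Outflow Q = 0.408 m³/s × 3.156e+07 s/yr = 1.288e+07 m³/yr.
Steady-state CSTR mass balance: W = Q·C + k·V·C, so C = W/(Q + kV).
Q + kV = 1.288e+07 + 14·4.03e+07 = 5.771e+08 m³/yr.
C = 8450/5.771e+08 = 1.464e-05 kg/m³ = 0.01464 mg/L = 14.64 µg/L.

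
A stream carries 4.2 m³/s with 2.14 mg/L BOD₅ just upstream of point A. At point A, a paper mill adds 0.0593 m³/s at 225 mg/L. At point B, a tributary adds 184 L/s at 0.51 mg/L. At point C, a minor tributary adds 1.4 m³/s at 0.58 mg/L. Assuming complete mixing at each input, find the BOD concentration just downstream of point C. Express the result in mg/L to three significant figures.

After input A: C = (4.2·2.14 + 0.0593·225) / 4.259 = 5.243 mg/L.
184 L/s = 0.184 m³/s.
After input B: C = (4.259·5.243 + 0.184·0.51) / 4.443 = 5.047 mg/L.
After input C: C = (4.443·5.047 + 1.4·0.58) / 5.843 = 3.977 mg/L.

3.98 mg/L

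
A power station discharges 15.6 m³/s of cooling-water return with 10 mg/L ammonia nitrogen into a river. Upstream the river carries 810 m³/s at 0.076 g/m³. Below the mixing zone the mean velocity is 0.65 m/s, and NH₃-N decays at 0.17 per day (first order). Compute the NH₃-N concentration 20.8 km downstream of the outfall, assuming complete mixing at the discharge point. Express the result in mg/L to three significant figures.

After complete mixing, C₀ = (15.6·10 + 810·0.076) / 825.6 = 0.2635 mg/L.
Travel time t = 2.08e+04 m / 0.65 m/s = 3.2e+04 s = 0.3704 d.
C = 0.2635·exp(−0.17·0.3704) = 0.2635·0.939 = 0.2474 mg/L.

0.247 mg/L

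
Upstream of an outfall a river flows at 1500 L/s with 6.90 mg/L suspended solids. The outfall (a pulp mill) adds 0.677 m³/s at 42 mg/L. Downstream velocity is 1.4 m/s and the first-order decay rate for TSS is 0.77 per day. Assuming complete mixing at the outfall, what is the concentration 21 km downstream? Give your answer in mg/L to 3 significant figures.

15.6 mg/L

1500 L/s = 1.5 m³/s.
After complete mixing, C₀ = (0.677·42 + 1.5·6.9) / 2.177 = 17.82 mg/L.
Travel time t = 2.1e+04 m / 1.4 m/s = 1.5e+04 s = 0.1736 d.
C = 17.82·exp(−0.77·0.1736) = 17.82·0.8749 = 15.59 mg/L.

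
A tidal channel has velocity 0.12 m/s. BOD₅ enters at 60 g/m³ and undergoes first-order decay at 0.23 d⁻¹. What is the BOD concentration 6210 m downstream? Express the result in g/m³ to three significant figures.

52.3 g/m³

Travel time t = 6210 m / 0.12 m/s = 6210/0.12 = 5.175e+04 s = 0.599 d.
First-order decay: C = 60·exp(−0.23·0.599) = 60·0.8713 = 52.28 g/m³.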